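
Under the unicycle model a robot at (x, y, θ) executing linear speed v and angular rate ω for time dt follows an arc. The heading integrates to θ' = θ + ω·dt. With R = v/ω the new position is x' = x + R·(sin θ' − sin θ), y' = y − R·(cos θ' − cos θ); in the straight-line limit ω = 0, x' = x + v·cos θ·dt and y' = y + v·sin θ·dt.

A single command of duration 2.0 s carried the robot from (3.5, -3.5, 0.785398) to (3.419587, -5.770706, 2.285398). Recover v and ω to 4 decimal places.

v = -1.2500, ω = 0.7500

Δθ = 2.285398 − 0.785398 = 1.500000
ω = Δθ/dt = 1.500000/2.0 = 0.7500
R = −Δy/(cos θ' − cos θ) = -1.6667
v = R·ω = -1.6667·0.7500 = -1.2500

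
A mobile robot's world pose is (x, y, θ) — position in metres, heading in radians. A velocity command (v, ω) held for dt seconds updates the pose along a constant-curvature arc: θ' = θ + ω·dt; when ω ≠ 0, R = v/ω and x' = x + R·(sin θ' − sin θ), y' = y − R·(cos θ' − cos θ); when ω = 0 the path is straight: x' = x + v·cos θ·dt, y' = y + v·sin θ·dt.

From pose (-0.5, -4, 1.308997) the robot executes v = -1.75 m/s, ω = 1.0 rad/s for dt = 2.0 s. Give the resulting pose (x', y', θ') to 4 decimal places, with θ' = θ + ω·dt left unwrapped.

(1.4820, -6.1785, 3.3090)

θ' = 1.3090 + 1.0·2.0 = 3.3090
R = v/ω = -1.75/1.0 = -1.7500
x' = -0.5 + -1.7500·(sin 3.3090 − sin 1.3090) = 1.4820
y' = -4 − -1.7500·(cos 3.3090 − cos 1.3090) = -6.1785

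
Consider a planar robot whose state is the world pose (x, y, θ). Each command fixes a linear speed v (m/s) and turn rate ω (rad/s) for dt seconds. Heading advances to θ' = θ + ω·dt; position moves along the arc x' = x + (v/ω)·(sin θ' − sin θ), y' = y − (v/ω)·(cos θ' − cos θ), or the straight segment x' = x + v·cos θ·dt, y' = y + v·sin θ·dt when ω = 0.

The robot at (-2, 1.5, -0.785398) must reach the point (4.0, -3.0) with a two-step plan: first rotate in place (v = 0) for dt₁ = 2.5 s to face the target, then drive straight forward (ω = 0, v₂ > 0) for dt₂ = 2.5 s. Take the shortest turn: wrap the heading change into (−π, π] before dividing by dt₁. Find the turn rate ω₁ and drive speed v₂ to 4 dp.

ω₁ = 0.0568, v₂ = 3.0000

heading to target = atan2(-3−1.5, 4−-2) = -0.6435
Δθ = wrap(-0.6435 − -0.7854) = 0.1419; ω₁ = Δθ/dt₁ = 0.0568
distance = √((4−-2)² + (-3−1.5)²) = 7.5000; v₂ = distance/dt₂ = 3.0000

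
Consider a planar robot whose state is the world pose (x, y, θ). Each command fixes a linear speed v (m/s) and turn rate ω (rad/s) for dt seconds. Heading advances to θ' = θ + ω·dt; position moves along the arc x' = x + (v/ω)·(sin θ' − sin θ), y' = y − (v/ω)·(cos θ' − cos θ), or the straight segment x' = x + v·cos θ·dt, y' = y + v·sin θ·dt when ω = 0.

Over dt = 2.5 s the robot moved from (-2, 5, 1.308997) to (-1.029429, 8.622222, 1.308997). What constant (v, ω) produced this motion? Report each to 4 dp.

v = 1.5000, ω = 0.0000

Δθ = 1.308997 − 1.308997 = 0.000000
ω = Δθ/dt = 0.000000/2.5 = 0.0000
ω = 0 → v = (Δx·cos θ + Δy·sin θ)/dt = 1.5000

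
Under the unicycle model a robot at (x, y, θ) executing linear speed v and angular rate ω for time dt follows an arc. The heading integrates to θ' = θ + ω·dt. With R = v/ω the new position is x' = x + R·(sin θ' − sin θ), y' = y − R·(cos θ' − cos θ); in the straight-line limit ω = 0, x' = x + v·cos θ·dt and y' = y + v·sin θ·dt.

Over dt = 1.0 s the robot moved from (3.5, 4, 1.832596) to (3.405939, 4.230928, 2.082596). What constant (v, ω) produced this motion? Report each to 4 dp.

Δθ = 2.082596 − 1.832596 = 0.250000
ω = Δθ/dt = 0.250000/1.0 = 0.2500
R = −Δy/(cos θ' − cos θ) = 1.0000
v = R·ω = 1.0000·0.2500 = 0.2500

v = 0.2500, ω = 0.2500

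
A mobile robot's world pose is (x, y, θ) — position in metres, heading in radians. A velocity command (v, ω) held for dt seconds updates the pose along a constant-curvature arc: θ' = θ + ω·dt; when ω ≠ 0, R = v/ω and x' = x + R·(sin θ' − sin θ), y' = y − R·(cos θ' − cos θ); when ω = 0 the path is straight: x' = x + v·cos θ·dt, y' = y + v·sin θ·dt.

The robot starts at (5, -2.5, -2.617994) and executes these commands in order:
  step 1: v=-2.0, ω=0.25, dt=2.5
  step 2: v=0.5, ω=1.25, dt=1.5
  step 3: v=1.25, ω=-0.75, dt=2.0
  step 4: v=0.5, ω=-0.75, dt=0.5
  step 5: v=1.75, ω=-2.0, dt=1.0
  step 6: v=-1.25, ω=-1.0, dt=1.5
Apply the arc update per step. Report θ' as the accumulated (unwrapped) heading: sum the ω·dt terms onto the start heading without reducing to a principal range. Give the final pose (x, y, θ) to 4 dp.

(8.5176, -3.3078, -5.4930)

step 1: θ'=-1.9930 (R=-8.0000) → pose (8.2975, 1.1501, -1.9930)
step 2: θ'=-0.1180 (R=0.4000) → pose (8.6153, 0.5889, -0.1180)
step 3: θ'=-1.6180 (R=-1.6667) → pose (10.0839, -1.1448, -1.6180)
step 4: θ'=-1.9930 (R=-0.6667) → pose (10.0261, -1.3865, -1.9930)
step 5: θ'=-3.9930 (R=-0.8750) → pose (8.5698, -1.6045, -3.9930)
step 6: θ'=-5.4930 (R=1.2500) → pose (8.5176, -3.3078, -5.4930)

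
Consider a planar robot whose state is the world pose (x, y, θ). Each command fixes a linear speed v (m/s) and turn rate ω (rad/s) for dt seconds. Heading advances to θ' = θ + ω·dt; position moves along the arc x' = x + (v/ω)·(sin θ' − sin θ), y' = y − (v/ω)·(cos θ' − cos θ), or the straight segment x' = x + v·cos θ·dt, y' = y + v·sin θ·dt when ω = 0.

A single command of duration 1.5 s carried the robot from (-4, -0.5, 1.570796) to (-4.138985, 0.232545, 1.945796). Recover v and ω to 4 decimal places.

v = 0.5000, ω = 0.2500

Δθ = 1.945796 − 1.570796 = 0.375000
ω = Δθ/dt = 0.375000/1.5 = 0.2500
R = −Δy/(cos θ' − cos θ) = 2.0000
v = R·ω = 2.0000·0.2500 = 0.5000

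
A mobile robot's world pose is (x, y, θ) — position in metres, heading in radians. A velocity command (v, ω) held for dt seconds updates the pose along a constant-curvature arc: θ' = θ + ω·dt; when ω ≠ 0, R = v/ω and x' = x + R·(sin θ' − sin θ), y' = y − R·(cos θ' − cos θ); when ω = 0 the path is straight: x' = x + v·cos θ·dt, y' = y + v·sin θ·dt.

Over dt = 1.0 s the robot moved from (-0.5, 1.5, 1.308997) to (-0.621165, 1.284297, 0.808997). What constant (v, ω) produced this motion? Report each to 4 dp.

Δθ = 0.808997 − 1.308997 = -0.500000
ω = Δθ/dt = -0.500000/1.0 = -0.5000
R = −Δy/(cos θ' − cos θ) = 0.5000
v = R·ω = 0.5000·-0.5000 = -0.2500

v = -0.2500, ω = -0.5000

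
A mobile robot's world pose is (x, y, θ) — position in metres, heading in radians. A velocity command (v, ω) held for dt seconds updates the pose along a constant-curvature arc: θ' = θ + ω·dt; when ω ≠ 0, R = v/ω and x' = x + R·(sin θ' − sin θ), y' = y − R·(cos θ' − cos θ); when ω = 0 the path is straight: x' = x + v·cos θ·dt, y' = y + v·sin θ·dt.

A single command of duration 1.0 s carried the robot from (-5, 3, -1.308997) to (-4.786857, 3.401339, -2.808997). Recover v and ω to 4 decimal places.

v = -0.5000, ω = -1.5000

Δθ = -2.808997 − -1.308997 = -1.500000
ω = Δθ/dt = -1.500000/1.0 = -1.5000
R = −Δy/(cos θ' − cos θ) = 0.3333
v = R·ω = 0.3333·-1.5000 = -0.5000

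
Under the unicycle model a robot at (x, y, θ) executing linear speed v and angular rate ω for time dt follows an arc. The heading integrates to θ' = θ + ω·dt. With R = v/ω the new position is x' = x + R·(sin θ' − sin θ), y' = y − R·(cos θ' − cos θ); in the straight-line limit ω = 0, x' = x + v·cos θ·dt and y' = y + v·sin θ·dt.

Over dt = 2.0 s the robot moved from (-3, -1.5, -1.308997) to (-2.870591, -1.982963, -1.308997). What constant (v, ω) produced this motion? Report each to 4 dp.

v = 0.2500, ω = 0.0000

Δθ = -1.308997 − -1.308997 = 0.000000
ω = Δθ/dt = 0.000000/2.0 = 0.0000
ω = 0 → v = (Δx·cos θ + Δy·sin θ)/dt = 0.2500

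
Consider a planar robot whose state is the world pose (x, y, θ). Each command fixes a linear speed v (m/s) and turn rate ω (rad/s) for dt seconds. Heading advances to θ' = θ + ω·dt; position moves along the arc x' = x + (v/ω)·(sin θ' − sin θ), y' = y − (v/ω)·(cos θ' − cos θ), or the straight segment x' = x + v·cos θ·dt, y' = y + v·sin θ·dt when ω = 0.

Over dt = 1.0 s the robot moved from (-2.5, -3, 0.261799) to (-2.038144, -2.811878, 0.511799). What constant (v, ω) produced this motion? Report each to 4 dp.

Δθ = 0.511799 − 0.261799 = 0.250000
ω = Δθ/dt = 0.250000/1.0 = 0.2500
R = Δx/(sin θ' − sin θ) = 2.0000
v = R·ω = 2.0000·0.2500 = 0.5000

v = 0.5000, ω = 0.2500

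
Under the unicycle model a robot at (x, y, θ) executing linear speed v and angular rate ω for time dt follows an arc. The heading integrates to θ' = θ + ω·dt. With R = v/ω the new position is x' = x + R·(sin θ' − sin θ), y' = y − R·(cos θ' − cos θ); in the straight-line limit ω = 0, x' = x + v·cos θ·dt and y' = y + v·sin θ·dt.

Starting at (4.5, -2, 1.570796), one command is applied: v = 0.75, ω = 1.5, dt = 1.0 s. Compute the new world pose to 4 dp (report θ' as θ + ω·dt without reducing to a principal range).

(4.0354, -1.5013, 3.0708)

θ' = 1.5708 + 1.5·1.0 = 3.0708
R = v/ω = 0.75/1.5 = 0.5000
x' = 4.5 + 0.5000·(sin 3.0708 − sin 1.5708) = 4.0354
y' = -2 − 0.5000·(cos 3.0708 − cos 1.5708) = -1.5013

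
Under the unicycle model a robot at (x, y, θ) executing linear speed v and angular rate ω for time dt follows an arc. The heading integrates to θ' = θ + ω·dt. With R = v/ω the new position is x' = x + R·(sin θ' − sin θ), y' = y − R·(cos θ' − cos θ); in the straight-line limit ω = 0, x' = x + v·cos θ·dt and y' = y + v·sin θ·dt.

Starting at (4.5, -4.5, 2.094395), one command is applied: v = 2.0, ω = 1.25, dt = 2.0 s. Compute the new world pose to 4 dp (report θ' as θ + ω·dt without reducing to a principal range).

(1.5255, -5.1116, 4.5944)

θ' = 2.0944 + 1.25·2.0 = 4.5944
R = v/ω = 2.0/1.25 = 1.6000
x' = 4.5 + 1.6000·(sin 4.5944 − sin 2.0944) = 1.5255
y' = -4.5 − 1.6000·(cos 4.5944 − cos 2.0944) = -5.1116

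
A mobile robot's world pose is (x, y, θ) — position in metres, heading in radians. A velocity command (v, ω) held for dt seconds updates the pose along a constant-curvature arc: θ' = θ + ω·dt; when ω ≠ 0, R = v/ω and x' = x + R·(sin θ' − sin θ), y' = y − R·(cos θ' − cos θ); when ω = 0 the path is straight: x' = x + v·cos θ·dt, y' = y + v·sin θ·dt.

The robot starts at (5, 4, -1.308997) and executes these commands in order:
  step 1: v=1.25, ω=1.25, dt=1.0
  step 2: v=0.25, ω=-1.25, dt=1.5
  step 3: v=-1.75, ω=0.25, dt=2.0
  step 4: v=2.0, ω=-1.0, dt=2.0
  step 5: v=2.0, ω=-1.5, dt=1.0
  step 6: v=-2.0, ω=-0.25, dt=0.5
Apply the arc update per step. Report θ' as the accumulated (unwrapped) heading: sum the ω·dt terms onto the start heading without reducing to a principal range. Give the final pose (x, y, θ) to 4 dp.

step 1: θ'=-0.0590 (R=1.0000) → pose (5.9070, 3.2606, -0.0590)
step 2: θ'=-1.9340 (R=-0.2000) → pose (6.0821, 2.9899, -1.9340)
step 3: θ'=-1.4340 (R=-7.0000) → pose (6.4734, 6.4313, -1.4340)
step 4: θ'=-3.4340 (R=-2.0000) → pose (3.9155, 4.2435, -3.4340)
step 5: θ'=-4.9340 (R=-1.3333) → pose (2.9992, 5.8133, -4.9340)
step 6: θ'=-5.0590 (R=8.0000) → pose (2.7190, 4.8540, -5.0590)

(2.7190, 4.8540, -5.0590)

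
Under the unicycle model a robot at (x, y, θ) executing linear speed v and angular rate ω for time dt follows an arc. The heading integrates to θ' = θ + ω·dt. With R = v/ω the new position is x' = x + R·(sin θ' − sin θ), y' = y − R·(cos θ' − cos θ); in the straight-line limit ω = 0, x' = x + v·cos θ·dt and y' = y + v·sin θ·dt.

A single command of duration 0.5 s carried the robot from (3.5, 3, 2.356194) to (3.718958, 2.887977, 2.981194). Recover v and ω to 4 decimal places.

Δθ = 2.981194 − 2.356194 = 0.625000
ω = Δθ/dt = 0.625000/0.5 = 1.2500
R = Δx/(sin θ' − sin θ) = -0.4000
v = R·ω = -0.4000·1.2500 = -0.5000

v = -0.5000, ω = 1.2500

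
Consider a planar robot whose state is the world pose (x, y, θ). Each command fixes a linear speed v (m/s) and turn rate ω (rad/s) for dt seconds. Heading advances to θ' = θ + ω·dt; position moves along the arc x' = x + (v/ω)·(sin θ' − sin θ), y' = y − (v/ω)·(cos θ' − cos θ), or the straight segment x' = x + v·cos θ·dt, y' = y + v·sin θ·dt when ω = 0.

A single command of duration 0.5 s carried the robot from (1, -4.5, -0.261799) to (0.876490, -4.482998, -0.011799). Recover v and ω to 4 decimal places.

v = -0.2500, ω = 0.5000

Δθ = -0.011799 − -0.261799 = 0.250000
ω = Δθ/dt = 0.250000/0.5 = 0.5000
R = Δx/(sin θ' − sin θ) = -0.5000
v = R·ω = -0.5000·0.5000 = -0.2500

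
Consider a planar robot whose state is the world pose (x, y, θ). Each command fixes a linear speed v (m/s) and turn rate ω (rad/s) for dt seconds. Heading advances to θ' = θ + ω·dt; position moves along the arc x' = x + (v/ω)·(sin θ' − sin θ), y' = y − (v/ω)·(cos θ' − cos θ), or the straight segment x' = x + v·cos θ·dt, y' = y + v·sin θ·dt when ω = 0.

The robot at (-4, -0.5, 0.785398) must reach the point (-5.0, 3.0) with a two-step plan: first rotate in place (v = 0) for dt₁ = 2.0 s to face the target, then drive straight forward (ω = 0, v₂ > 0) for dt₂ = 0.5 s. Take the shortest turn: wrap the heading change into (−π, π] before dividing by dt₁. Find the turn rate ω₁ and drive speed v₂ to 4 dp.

ω₁ = 0.5318, v₂ = 7.2801

heading to target = atan2(3−-0.5, -5−-4) = 1.8491
Δθ = wrap(1.8491 − 0.7854) = 1.0637; ω₁ = Δθ/dt₁ = 0.5318
distance = √((-5−-4)² + (3−-0.5)²) = 3.6401; v₂ = distance/dt₂ = 7.2801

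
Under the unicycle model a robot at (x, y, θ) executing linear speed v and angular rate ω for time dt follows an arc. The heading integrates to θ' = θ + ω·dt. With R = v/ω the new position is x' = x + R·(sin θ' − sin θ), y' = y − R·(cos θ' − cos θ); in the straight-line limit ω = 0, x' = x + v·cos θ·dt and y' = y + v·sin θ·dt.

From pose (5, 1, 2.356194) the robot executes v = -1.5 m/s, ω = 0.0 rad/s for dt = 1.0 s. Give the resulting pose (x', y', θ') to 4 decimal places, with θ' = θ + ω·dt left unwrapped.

(6.0607, -0.0607, 2.3562)

θ' = 2.3562 + 0.0·1.0 = 2.3562
ω = 0 → straight: x' = 5 + -1.5·cos(2.3562)·1.0 = 6.0607
y' = 1 + -1.5·sin(2.3562)·1.0 = -0.0607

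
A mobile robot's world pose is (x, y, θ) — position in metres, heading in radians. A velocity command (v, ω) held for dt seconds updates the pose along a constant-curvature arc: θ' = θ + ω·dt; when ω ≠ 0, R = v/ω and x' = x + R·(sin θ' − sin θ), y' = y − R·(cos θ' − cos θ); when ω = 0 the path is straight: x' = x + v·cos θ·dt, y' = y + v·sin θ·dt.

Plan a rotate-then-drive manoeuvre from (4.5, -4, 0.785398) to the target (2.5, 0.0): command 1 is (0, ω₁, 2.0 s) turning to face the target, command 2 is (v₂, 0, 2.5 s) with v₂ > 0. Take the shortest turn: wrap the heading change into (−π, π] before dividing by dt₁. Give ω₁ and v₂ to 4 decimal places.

ω₁ = 0.6245, v₂ = 1.7889

heading to target = atan2(0−-4, 2.5−4.5) = 2.0344
Δθ = wrap(2.0344 − 0.7854) = 1.2490; ω₁ = Δθ/dt₁ = 0.6245
distance = √((2.5−4.5)² + (0−-4)²) = 4.4721; v₂ = distance/dt₂ = 1.7889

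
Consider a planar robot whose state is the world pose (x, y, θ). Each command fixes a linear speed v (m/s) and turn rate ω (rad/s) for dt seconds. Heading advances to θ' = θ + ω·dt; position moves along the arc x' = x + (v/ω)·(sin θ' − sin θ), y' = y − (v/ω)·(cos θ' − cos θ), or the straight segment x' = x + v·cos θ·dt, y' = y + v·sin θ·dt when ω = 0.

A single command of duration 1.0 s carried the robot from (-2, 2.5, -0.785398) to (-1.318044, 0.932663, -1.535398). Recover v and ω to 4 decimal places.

Δθ = -1.535398 − -0.785398 = -0.750000
ω = Δθ/dt = -0.750000/1.0 = -0.7500
R = −Δy/(cos θ' − cos θ) = -2.3333
v = R·ω = -2.3333·-0.7500 = 1.7500

v = 1.7500, ω = -0.7500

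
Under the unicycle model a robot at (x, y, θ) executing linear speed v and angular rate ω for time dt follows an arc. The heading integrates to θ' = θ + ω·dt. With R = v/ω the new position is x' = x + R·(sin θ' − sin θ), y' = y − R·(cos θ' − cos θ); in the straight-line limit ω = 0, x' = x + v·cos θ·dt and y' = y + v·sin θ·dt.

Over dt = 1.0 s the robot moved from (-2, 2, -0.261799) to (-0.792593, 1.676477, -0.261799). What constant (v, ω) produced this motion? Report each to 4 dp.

Δθ = -0.261799 − -0.261799 = 0.000000
ω = Δθ/dt = 0.000000/1.0 = 0.0000
ω = 0 → v = (Δx·cos θ + Δy·sin θ)/dt = 1.2500

v = 1.2500, ω = 0.0000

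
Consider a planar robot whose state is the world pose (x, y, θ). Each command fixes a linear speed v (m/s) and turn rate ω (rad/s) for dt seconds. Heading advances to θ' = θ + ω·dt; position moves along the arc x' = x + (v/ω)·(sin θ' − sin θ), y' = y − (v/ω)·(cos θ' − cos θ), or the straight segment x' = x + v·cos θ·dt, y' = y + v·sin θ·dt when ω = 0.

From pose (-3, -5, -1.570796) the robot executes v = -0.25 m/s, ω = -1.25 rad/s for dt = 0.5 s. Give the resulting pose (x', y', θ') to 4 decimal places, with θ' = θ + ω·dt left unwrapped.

θ' = -1.5708 + -1.25·0.5 = -2.1958
R = v/ω = -0.25/-1.25 = 0.2000
x' = -3 + 0.2000·(sin -2.1958 − sin -1.5708) = -2.9622
y' = -5 − 0.2000·(cos -2.1958 − cos -1.5708) = -4.8830

(-2.9622, -4.8830, -2.1958)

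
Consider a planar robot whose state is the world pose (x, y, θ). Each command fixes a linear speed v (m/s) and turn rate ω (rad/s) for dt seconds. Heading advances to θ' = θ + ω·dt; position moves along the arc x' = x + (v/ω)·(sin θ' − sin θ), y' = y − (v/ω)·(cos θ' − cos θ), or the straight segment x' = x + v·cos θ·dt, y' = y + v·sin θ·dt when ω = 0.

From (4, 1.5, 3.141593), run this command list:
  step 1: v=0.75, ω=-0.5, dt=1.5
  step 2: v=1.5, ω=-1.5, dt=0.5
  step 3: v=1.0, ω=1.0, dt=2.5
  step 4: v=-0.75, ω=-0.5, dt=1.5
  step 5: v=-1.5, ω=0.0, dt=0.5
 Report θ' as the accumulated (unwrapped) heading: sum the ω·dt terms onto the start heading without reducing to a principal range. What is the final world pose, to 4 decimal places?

step 1: θ'=2.3916 (R=-1.5000) → pose (2.9775, 1.9025, 2.3916)
step 2: θ'=1.6416 (R=-1.0000) → pose (2.6617, 2.5634, 1.6416)
step 3: θ'=4.1416 (R=1.0000) → pose (0.8227, 3.0330, 4.1416)
step 4: θ'=3.3916 (R=1.5000) → pose (1.7138, 3.6759, 3.3916)
step 5: θ'=3.3916 (straight) → pose (2.4405, 3.8615, 3.3916)

(2.4405, 3.8615, 3.3916)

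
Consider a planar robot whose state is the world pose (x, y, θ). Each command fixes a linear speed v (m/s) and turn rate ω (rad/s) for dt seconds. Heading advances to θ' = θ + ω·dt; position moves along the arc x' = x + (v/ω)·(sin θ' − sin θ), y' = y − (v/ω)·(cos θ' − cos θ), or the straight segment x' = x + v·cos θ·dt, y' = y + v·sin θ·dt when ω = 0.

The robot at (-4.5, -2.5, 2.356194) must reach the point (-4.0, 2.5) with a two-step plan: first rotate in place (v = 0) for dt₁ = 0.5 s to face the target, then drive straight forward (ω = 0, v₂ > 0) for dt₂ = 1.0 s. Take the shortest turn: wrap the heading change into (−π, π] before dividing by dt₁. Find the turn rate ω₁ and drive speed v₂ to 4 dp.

ω₁ = -1.7701, v₂ = 5.0249

heading to target = atan2(2.5−-2.5, -4−-4.5) = 1.4711
Δθ = wrap(1.4711 − 2.3562) = -0.8851; ω₁ = Δθ/dt₁ = -1.7701
distance = √((-4−-4.5)² + (2.5−-2.5)²) = 5.0249; v₂ = distance/dt₂ = 5.0249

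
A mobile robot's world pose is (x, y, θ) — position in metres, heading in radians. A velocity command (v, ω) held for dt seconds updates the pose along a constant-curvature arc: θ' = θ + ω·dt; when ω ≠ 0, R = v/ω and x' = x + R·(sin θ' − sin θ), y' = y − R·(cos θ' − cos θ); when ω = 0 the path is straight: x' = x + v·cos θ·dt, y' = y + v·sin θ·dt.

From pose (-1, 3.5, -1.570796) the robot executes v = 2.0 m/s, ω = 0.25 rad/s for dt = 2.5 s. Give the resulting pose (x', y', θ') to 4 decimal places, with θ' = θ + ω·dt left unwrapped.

(0.5123, -1.1808, -0.9458)

θ' = -1.5708 + 0.25·2.5 = -0.9458
R = v/ω = 2.0/0.25 = 8.0000
x' = -1 + 8.0000·(sin -0.9458 − sin -1.5708) = 0.5123
y' = 3.5 − 8.0000·(cos -0.9458 − cos -1.5708) = -1.1808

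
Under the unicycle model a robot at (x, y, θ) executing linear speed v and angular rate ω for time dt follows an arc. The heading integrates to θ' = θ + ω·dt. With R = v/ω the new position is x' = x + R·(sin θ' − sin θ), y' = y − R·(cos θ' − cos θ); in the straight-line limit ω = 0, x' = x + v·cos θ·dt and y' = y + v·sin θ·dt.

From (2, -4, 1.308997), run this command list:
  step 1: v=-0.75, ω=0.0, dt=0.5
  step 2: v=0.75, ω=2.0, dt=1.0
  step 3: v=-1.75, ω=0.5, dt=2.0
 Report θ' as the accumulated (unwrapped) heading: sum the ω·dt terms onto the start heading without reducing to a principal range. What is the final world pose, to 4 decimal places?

step 1: θ'=1.3090 (straight) → pose (1.9029, -4.3622, 1.3090)
step 2: θ'=3.3090 (R=0.3750) → pose (1.4782, -3.8954, 3.3090)
step 3: θ'=4.3090 (R=-3.5000) → pose (4.1141, -1.8182, 4.3090)

(4.1141, -1.8182, 4.3090)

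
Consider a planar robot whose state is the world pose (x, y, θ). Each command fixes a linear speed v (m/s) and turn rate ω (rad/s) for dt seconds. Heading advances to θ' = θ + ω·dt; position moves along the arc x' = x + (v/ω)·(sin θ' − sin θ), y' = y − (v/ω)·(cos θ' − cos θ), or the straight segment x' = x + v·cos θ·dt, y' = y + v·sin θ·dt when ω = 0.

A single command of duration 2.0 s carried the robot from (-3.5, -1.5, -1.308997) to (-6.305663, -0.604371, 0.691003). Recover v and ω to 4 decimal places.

v = -1.7500, ω = 1.0000

Δθ = 0.691003 − -1.308997 = 2.000000
ω = Δθ/dt = 2.000000/2.0 = 1.0000
R = Δx/(sin θ' − sin θ) = -1.7500
v = R·ω = -1.7500·1.0000 = -1.7500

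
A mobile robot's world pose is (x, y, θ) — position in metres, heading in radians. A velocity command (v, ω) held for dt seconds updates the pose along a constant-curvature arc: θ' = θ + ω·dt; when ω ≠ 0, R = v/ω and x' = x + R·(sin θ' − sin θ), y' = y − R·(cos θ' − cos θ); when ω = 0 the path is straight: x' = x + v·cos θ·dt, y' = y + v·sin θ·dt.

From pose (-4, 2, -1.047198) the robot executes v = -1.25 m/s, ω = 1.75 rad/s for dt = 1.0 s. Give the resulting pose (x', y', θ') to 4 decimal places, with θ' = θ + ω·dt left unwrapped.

θ' = -1.0472 + 1.75·1.0 = 0.7028
R = v/ω = -1.25/1.75 = -0.7143
x' = -4 + -0.7143·(sin 0.7028 − sin -1.0472) = -5.0803
y' = 2 − -0.7143·(cos 0.7028 − cos -1.0472) = 2.1879

(-5.0803, 2.1879, 0.7028)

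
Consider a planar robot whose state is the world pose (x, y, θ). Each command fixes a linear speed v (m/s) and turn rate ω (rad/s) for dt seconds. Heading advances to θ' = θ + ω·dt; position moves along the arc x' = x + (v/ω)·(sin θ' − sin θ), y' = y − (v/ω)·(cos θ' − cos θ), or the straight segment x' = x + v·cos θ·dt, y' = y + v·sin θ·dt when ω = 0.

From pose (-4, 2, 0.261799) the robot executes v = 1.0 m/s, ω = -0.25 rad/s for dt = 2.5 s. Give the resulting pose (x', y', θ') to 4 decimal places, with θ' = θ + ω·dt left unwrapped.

θ' = 0.2618 + -0.25·2.5 = -0.3632
R = v/ω = 1.0/-0.25 = -4.0000
x' = -4 + -4.0000·(sin -0.3632 − sin 0.2618) = -1.5437
y' = 2 − -4.0000·(cos -0.3632 − cos 0.2618) = 1.8754

(-1.5437, 1.8754, -0.3632)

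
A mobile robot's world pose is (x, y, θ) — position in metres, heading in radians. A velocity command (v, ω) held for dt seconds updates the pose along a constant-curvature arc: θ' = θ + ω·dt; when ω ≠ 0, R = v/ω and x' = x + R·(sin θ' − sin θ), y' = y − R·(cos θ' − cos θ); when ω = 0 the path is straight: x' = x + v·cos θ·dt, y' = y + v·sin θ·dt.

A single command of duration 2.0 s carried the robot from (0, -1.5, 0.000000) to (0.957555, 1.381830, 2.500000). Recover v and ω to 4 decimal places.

Δθ = 2.500000 − 0.000000 = 2.500000
ω = Δθ/dt = 2.500000/2.0 = 1.2500
R = −Δy/(cos θ' − cos θ) = 1.6000
v = R·ω = 1.6000·1.2500 = 2.0000

v = 2.0000, ω = 1.2500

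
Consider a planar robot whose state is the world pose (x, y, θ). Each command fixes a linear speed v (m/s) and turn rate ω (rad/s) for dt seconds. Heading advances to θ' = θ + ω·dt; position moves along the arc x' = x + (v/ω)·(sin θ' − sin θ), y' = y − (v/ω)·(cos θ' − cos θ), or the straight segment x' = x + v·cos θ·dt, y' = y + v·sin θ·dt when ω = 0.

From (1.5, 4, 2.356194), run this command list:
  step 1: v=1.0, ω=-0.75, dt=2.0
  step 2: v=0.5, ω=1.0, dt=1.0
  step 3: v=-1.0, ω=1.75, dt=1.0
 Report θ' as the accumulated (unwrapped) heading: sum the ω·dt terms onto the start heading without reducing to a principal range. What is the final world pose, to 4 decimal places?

(2.3421, 5.9350, 3.6062)

step 1: θ'=0.8562 (R=-1.3333) → pose (1.4357, 5.8166, 0.8562)
step 2: θ'=1.8562 (R=0.5000) → pose (1.5378, 6.2850, 1.8562)
step 3: θ'=3.6062 (R=-0.5714) → pose (2.3421, 5.9350, 3.6062)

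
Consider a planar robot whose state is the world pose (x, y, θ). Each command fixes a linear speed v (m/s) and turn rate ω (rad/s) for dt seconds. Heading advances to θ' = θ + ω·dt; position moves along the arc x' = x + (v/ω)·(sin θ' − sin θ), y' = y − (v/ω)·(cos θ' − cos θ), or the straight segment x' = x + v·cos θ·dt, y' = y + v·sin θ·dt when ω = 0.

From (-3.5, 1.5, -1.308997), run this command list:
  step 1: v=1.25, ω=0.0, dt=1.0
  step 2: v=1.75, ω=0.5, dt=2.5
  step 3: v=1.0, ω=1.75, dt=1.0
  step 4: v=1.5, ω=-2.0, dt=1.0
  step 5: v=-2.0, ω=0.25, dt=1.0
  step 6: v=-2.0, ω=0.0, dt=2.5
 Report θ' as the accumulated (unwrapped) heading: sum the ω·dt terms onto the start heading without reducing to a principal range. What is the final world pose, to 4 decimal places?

(-5.3809, -0.1923, -0.0590)

step 1: θ'=-1.3090 (straight) → pose (-3.1765, 0.2926, -1.3090)
step 2: θ'=-0.0590 (R=3.5000) → pose (-0.0021, -2.2955, -0.0590)
step 3: θ'=1.6910 (R=0.5714) → pose (0.5989, -1.6565, 1.6910)
step 4: θ'=-0.3090 (R=-0.7500) → pose (1.5716, -0.8521, -0.3090)
step 5: θ'=-0.0590 (R=-8.0000) → pose (-0.3896, -0.4871, -0.0590)
step 6: θ'=-0.0590 (straight) → pose (-5.3809, -0.1923, -0.0590)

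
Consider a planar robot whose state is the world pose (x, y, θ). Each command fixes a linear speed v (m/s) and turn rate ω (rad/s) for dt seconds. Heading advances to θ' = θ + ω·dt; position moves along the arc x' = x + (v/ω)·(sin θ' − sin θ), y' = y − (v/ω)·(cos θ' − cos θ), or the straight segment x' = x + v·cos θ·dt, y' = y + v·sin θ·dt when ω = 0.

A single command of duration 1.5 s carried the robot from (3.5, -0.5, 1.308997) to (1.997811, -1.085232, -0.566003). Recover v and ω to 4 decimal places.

Δθ = -0.566003 − 1.308997 = -1.875000
ω = Δθ/dt = -1.875000/1.5 = -1.2500
R = Δx/(sin θ' − sin θ) = 1.0000
v = R·ω = 1.0000·-1.2500 = -1.2500

v = -1.2500, ω = -1.2500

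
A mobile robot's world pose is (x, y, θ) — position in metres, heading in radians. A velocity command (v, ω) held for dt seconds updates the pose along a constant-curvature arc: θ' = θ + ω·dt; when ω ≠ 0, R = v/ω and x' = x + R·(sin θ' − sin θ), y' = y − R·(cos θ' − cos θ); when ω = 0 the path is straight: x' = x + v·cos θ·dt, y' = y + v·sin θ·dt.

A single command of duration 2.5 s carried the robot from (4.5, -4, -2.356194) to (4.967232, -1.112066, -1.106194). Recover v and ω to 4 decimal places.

Δθ = -1.106194 − -2.356194 = 1.250000
ω = Δθ/dt = 1.250000/2.5 = 0.5000
R = −Δy/(cos θ' − cos θ) = -2.5000
v = R·ω = -2.5000·0.5000 = -1.2500

v = -1.2500, ω = 0.5000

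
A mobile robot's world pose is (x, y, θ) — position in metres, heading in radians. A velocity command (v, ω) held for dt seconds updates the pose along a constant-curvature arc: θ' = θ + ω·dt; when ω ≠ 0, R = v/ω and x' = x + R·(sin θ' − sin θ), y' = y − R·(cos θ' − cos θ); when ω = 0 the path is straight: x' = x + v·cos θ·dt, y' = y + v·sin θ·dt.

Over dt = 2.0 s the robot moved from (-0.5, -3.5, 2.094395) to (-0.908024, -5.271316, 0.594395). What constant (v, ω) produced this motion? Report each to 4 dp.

v = -1.0000, ω = -0.7500

Δθ = 0.594395 − 2.094395 = -1.500000
ω = Δθ/dt = -1.500000/2.0 = -0.7500
R = −Δy/(cos θ' − cos θ) = 1.3333
v = R·ω = 1.3333·-0.7500 = -1.0000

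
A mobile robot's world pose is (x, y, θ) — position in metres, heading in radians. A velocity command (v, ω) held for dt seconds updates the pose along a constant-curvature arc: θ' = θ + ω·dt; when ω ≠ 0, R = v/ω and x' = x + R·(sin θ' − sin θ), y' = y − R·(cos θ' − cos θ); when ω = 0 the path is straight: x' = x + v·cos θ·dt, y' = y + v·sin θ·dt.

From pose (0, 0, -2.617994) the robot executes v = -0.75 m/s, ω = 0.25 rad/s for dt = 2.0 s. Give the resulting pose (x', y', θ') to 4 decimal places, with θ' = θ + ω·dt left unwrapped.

(1.0620, 1.0372, -2.1180)

θ' = -2.6180 + 0.25·2.0 = -2.1180
R = v/ω = -0.75/0.25 = -3.0000
x' = 0 + -3.0000·(sin -2.1180 − sin -2.6180) = 1.0620
y' = 0 − -3.0000·(cos -2.1180 − cos -2.6180) = 1.0372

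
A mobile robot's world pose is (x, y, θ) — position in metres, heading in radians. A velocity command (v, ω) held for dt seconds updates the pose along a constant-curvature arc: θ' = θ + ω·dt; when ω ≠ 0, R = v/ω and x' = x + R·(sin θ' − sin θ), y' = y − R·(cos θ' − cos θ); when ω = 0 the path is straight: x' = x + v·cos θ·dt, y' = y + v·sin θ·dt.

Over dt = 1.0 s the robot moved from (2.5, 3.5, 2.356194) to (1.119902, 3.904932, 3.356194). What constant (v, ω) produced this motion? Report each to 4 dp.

v = 1.5000, ω = 1.0000

Δθ = 3.356194 − 2.356194 = 1.000000
ω = Δθ/dt = 1.000000/1.0 = 1.0000
R = Δx/(sin θ' − sin θ) = 1.5000
v = R·ω = 1.5000·1.0000 = 1.5000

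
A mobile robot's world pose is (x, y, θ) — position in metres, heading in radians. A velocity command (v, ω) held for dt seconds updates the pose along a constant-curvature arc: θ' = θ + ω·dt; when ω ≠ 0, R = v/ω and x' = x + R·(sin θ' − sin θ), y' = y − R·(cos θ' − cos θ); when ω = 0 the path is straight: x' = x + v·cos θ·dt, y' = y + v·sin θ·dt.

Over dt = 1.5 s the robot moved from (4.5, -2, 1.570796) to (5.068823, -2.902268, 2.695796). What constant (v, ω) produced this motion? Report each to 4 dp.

Δθ = 2.695796 − 1.570796 = 1.125000
ω = Δθ/dt = 1.125000/1.5 = 0.7500
R = −Δy/(cos θ' − cos θ) = -1.0000
v = R·ω = -1.0000·0.7500 = -0.7500

v = -0.7500, ω = 0.7500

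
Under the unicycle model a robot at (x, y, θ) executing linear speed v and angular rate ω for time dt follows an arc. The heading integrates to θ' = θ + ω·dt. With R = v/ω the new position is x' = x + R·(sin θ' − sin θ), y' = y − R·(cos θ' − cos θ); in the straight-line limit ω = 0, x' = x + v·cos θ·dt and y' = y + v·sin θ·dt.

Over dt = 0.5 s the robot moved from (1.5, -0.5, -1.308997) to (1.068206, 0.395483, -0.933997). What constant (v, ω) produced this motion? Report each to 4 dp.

v = -2.0000, ω = 0.7500

Δθ = -0.933997 − -1.308997 = 0.375000
ω = Δθ/dt = 0.375000/0.5 = 0.7500
R = −Δy/(cos θ' − cos θ) = -2.6667
v = R·ω = -2.6667·0.7500 = -2.0000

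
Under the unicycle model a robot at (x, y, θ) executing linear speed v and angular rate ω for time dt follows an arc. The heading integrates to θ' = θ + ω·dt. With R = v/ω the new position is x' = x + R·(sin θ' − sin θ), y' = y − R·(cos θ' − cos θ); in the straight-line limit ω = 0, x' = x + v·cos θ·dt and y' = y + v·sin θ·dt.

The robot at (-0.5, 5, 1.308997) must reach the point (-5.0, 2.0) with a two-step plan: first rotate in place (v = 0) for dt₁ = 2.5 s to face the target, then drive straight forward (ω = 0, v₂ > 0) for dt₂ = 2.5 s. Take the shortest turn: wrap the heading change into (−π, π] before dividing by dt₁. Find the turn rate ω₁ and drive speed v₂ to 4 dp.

ω₁ = 0.9682, v₂ = 2.1633

heading to target = atan2(2−5, -5−-0.5) = -2.5536
Δθ = wrap(-2.5536 − 1.3090) = 2.4206; ω₁ = Δθ/dt₁ = 0.9682
distance = √((-5−-0.5)² + (2−5)²) = 5.4083; v₂ = distance/dt₂ = 2.1633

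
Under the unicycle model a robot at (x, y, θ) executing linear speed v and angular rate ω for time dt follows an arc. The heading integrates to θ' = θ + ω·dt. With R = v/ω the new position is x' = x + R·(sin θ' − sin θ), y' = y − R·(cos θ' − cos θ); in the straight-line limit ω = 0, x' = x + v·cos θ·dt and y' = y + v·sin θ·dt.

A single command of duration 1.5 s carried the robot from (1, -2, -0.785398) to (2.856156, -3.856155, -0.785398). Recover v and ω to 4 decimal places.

v = 1.7500, ω = 0.0000

Δθ = -0.785398 − -0.785398 = 0.000000
ω = Δθ/dt = 0.000000/1.5 = 0.0000
ω = 0 → v = (Δx·cos θ + Δy·sin θ)/dt = 1.7500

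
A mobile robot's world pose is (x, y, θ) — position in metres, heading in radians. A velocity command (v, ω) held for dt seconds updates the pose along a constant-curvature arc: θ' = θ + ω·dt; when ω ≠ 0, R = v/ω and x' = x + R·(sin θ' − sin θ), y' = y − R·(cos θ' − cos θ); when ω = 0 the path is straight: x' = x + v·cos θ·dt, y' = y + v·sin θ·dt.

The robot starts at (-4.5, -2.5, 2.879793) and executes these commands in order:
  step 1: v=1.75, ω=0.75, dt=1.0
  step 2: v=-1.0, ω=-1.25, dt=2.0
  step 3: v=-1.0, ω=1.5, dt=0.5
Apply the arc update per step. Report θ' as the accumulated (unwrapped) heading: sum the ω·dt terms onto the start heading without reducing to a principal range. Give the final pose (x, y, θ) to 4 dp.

step 1: θ'=3.6298 (R=2.3333) → pose (-6.1983, -2.6931, 3.6298)
step 2: θ'=1.1298 (R=0.8000) → pose (-5.0996, -3.7411, 1.1298)
step 3: θ'=1.8798 (R=-0.6667) → pose (-5.1319, -4.2284, 1.8798)

(-5.1319, -4.2284, 1.8798)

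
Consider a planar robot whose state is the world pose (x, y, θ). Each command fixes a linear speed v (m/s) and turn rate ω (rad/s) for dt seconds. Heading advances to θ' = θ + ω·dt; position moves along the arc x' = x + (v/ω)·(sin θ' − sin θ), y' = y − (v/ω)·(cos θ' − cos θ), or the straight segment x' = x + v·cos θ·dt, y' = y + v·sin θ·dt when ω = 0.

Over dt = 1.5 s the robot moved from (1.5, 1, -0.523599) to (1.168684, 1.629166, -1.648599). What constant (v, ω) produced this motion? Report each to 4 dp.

v = -0.5000, ω = -0.7500

Δθ = -1.648599 − -0.523599 = -1.125000
ω = Δθ/dt = -1.125000/1.5 = -0.7500
R = −Δy/(cos θ' − cos θ) = 0.6667
v = R·ω = 0.6667·-0.7500 = -0.5000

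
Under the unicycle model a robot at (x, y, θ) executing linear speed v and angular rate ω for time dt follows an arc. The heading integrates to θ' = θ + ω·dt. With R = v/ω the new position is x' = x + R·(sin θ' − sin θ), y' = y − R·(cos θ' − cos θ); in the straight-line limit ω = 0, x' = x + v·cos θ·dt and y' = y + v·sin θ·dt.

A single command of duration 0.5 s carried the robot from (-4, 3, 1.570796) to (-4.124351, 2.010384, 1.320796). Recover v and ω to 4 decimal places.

Δθ = 1.320796 − 1.570796 = -0.250000
ω = Δθ/dt = -0.250000/0.5 = -0.5000
R = −Δy/(cos θ' − cos θ) = 4.0000
v = R·ω = 4.0000·-0.5000 = -2.0000

v = -2.0000, ω = -0.5000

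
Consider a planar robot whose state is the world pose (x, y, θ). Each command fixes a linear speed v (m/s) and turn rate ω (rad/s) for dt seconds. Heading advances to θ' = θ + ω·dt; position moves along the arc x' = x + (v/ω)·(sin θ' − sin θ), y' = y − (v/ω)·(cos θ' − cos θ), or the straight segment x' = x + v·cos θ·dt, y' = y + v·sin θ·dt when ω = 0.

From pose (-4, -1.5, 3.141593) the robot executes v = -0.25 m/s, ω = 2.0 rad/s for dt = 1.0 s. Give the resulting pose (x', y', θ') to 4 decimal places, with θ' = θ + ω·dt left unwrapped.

θ' = 3.1416 + 2.0·1.0 = 5.1416
R = v/ω = -0.25/2.0 = -0.1250
x' = -4 + -0.1250·(sin 5.1416 − sin 3.1416) = -3.8863
y' = -1.5 − -0.1250·(cos 5.1416 − cos 3.1416) = -1.3230

(-3.8863, -1.3230, 5.1416)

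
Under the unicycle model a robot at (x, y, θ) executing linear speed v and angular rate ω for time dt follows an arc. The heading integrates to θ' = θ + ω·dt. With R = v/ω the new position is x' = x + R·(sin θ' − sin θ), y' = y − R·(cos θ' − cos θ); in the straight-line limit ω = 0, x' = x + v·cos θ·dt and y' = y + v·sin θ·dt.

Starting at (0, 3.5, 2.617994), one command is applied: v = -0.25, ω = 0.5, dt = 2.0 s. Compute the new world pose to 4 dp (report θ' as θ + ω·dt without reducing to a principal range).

(0.4793, 3.4887, 3.6180)

θ' = 2.6180 + 0.5·2.0 = 3.6180
R = v/ω = -0.25/0.5 = -0.5000
x' = 0 + -0.5000·(sin 3.6180 − sin 2.6180) = 0.4793
y' = 3.5 − -0.5000·(cos 3.6180 − cos 2.6180) = 3.4887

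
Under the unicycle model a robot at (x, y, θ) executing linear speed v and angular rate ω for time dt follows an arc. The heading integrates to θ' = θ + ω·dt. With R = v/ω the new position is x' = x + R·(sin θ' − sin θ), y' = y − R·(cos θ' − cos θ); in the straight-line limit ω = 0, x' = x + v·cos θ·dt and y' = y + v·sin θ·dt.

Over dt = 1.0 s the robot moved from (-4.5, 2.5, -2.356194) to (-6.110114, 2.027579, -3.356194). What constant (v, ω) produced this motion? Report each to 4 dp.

v = 1.7500, ω = -1.0000

Δθ = -3.356194 − -2.356194 = -1.000000
ω = Δθ/dt = -1.000000/1.0 = -1.0000
R = Δx/(sin θ' − sin θ) = -1.7500
v = R·ω = -1.7500·-1.0000 = 1.7500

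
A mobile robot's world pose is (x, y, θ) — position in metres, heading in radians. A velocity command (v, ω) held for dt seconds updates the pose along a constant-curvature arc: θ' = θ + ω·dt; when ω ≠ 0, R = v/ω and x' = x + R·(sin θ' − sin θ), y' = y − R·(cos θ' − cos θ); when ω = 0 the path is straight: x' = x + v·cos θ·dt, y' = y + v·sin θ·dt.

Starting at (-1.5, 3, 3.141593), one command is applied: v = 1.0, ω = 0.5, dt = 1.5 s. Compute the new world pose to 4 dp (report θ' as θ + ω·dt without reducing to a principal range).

(-2.8633, 2.4634, 3.8916)

θ' = 3.1416 + 0.5·1.5 = 3.8916
R = v/ω = 1.0/0.5 = 2.0000
x' = -1.5 + 2.0000·(sin 3.8916 − sin 3.1416) = -2.8633
y' = 3 − 2.0000·(cos 3.8916 − cos 3.1416) = 2.4634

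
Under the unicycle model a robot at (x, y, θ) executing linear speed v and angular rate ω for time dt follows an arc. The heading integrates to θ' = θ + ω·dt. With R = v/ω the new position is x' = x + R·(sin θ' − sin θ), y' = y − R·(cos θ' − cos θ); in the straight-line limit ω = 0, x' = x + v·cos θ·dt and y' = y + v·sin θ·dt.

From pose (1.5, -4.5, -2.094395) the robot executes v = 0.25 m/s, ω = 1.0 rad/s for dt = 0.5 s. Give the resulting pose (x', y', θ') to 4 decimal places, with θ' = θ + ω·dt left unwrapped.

(1.4666, -4.6191, -1.5944)

θ' = -2.0944 + 1.0·0.5 = -1.5944
R = v/ω = 0.25/1.0 = 0.2500
x' = 1.5 + 0.2500·(sin -1.5944 − sin -2.0944) = 1.4666
y' = -4.5 − 0.2500·(cos -1.5944 − cos -2.0944) = -4.6191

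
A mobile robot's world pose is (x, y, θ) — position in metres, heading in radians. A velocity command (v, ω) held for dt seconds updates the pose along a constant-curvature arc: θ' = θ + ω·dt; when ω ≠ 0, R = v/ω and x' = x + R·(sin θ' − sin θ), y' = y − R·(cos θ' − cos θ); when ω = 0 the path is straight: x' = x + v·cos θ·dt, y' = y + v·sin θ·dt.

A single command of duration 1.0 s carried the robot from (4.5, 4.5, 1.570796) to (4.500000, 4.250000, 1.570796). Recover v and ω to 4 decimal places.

Δθ = 1.570796 − 1.570796 = 0.000000
ω = Δθ/dt = 0.000000/1.0 = 0.0000
ω = 0 → v = (Δx·cos θ + Δy·sin θ)/dt = -0.2500

v = -0.2500, ω = 0.0000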